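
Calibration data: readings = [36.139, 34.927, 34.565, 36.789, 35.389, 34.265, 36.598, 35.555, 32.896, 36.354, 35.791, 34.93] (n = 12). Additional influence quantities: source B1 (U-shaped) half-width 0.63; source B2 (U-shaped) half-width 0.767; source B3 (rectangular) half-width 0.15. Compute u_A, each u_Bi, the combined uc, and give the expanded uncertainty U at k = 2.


mean = (36.139 + 34.927 + 34.565 + 36.789 + 35.389 + 34.265 + 36.598 + 35.555 + 32.896 + 36.354 + 35.791 + 34.93) / 12 = 35.34983333
s = sqrt(sum((x - mean)^2)/(n-1)) = 1.1146823
u_A = s / sqrt(n) = 1.1146823 / sqrt(12) = 0.32178106
u_B1 = 0.63 / sqrt(2) = 0.44547727
u_B2 = 0.767 / sqrt(2) = 0.5423509
u_B3 = 0.15 / sqrt(3) = 0.08660254
uc = sqrt(0.32178106^2 + 0.44547727^2 + 0.5423509^2 + 0.08660254^2) = 0.77694115
U = k * uc = 2 * 0.77694115
U = 1.5539

1.5539


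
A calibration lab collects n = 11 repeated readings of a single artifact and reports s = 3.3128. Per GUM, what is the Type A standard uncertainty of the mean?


u_A = s / sqrt(n)
u_A = 3.3128 / sqrt(11)
u_A = 3.3128 / 3.3166248
u_A = 0.9988

0.9988


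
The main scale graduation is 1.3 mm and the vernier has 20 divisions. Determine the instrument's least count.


LC = MSD / n_div
= 1.3 / 20
= 0.0650

0.0650


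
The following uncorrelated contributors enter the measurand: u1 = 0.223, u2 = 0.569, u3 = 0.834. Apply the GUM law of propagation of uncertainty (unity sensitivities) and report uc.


uc = sqrt(0.223^2 + 0.569^2 + 0.834^2)
uc = sqrt(1.069046)
uc = 1.0339

1.0339


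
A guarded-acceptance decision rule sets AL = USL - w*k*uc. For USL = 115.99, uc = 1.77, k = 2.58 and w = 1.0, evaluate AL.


U = k * uc = 2.58 * 1.77 = 4.5666
guard band g = w * U = 1.0 * 4.5666 = 4.5666
AL = USL - g = 115.99 - 4.5666
AL = 111.4234

111.4234


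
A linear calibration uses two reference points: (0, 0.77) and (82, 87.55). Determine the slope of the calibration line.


slope = (y2 - y1) / (x2 - x1)
= (87.55 - 0.77) / (82 - 0)
= 86.7800 / 82
= 1.0583

1.0583


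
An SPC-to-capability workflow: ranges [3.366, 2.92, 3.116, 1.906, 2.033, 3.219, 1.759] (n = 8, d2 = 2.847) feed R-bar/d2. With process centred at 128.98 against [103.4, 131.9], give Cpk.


R_bar = (3.366 + 2.92 + 3.116 + 1.906 + 2.033 + 3.219 + 1.759) / 7 = 2.617
sigma = R_bar / d2 = 2.617 / 2.847 = 0.91921321
Cp = (USL - LSL)/(6*sigma) = (131.9 - 103.4)/(6*0.91921321) = 5.1675
Cpu = (131.9 - 128.98)/(3*0.91921321) = 1.0589
Cpl = (128.98 - 103.4)/(3*0.91921321) = 9.2760
Cpk = min(Cpu, Cpl) = 1.0589

1.0589


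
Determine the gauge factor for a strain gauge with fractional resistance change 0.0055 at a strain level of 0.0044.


GF = (dR/R) / epsilon
= 0.0055 / 0.0044
= 1.2500

1.2500


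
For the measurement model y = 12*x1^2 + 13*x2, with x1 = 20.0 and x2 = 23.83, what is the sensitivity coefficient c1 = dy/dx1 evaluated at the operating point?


y = 12*x1^2 + 13*x2
dy/dx1 = 2*12*x1
Evaluate at x1 = 20.0: c1 = 24 * 20.0
c1 = 480.0000

480.0000


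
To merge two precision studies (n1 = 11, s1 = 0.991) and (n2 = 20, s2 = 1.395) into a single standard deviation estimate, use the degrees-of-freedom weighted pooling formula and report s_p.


s_p = sqrt(((n1-1)*s1^2 + (n2-1)*s2^2) / (n1+n2-2))
numerator = (11-1)*0.991^2 + (20-1)*1.395^2 = 9.82081 + 36.974475 = 46.795285
denominator = 11 + 20 - 2 = 29
s_p^2 = 46.795285 / 29 = 1.6136305
s_p = sqrt(1.6136305) = 1.2703

1.2703


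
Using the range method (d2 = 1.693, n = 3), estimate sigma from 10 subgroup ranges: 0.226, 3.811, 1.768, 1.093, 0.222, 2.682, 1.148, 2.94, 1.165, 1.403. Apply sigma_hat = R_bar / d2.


R_bar = (0.226 + 3.811 + 1.768 + 1.093 + 0.222 + 2.682 + 1.148 + 2.94 + 1.165 + 1.403) / 10
R_bar = 16.458 / 10 = 1.6458
sigma_hat = R_bar / d2 = 1.6458 / 1.693 = 0.9721

0.9721


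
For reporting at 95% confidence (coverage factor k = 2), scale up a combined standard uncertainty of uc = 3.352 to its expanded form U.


U = k * uc
U = 2 * 3.352
U = 6.7040

6.7040


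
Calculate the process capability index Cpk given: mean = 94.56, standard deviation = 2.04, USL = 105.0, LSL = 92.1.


Cpu = (USL - mean) / (3*sigma) = (105.0 - 94.56) / (3*2.04) = 1.7059
Cpl = (mean - LSL) / (3*sigma) = (94.56 - 92.1) / (3*2.04) = 0.4020
Cpk = min(Cpu, Cpl) = 0.4020

0.4020


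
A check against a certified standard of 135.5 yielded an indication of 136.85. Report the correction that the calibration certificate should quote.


Correction = standard - reading
= 135.5 - 136.85
= -1.3500

-1.3500


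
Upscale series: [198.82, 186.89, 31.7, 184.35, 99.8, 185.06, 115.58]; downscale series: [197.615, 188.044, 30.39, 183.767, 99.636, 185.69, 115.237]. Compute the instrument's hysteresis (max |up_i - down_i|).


|198.82 - 197.615| = 1.2050
|186.89 - 188.044| = 1.1540
|31.7 - 30.39| = 1.3100
|184.35 - 183.767| = 0.5830
|99.8 - 99.636| = 0.1640
|185.06 - 185.69| = 0.6300
|115.58 - 115.237| = 0.3430
hysteresis = max(diffs) = 1.3100

1.3100


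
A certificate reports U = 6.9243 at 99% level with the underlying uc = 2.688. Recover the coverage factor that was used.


k = U / uc
k = 6.9243 / 2.688
k = 2.576

2.576


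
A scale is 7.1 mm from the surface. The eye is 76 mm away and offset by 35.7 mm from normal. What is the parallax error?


error = h * offset / d
= 7.1 * 35.7 / 76
= 3.3351

3.3351


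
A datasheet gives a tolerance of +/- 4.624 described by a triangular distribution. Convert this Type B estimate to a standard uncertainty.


u_B = half_width / sqrt(6)
u_B = 4.624 / 2.4494897
u_B = 1.8877

1.8877


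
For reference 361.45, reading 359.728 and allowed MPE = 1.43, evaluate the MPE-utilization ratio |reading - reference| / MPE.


e = indication - reference = 359.728 - 361.45 = -1.7220
|e| = 1.7220
ratio = |e| / MPE = 1.7220 / 1.43
ratio = 1.2042

1.2042


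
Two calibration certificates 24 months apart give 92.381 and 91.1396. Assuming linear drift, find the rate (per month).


rate = (v2 - v1) / months
= (91.1396 - 92.381) / 24
= -1.2414 / 24
= -0.0517

-0.0517


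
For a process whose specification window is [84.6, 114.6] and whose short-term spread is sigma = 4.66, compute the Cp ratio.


Cp = (USL - LSL) / (6 * sigma)
= (114.6 - 84.6) / (6 * 4.66)
= 30.0000 / 27.9600
= 1.0730

1.0730


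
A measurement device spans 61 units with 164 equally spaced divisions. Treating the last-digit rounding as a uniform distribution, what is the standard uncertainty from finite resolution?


resolution = range / divisions
resolution = 61 / 164 = 0.37195122
u_res = resolution / (2*sqrt(3))
u_res = 0.37195122 / 3.4641016
u_res = 0.1074

0.1074


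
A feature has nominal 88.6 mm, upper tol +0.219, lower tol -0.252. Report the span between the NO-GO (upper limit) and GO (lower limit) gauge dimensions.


GO = nominal - lower_tol (smallest hole = maximum material condition)
GO = 88.6 - 0.252 = 88.348
NO-GO = nominal + upper_tol (largest hole = least material condition)
NO-GO = 88.6 + 0.219 = 88.819
spread = NO-GO - GO = 88.819 - 88.348 = 0.4710

0.4710


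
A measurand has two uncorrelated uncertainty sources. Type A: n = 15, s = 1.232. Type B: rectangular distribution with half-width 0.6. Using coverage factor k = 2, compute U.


u_A = s / sqrt(n) = 1.232 / sqrt(15) = 0.31810103
u_B = half_width / sqrt(3) = 0.6 / sqrt(3) = 0.34641016
uc = sqrt(u_A^2 + u_B^2) = sqrt(0.31810103^2 + 0.34641016^2) = 0.47030656
U = k * uc = 2 * 0.47030656
U = 0.9406

0.9406


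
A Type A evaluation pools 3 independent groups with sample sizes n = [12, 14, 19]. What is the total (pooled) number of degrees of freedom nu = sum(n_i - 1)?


nu = sum_i (n_i - 1)
nu = ((12 - 1) + (14 - 1) + (19 - 1))
nu = 11 + 13 + 18
nu = 42

42


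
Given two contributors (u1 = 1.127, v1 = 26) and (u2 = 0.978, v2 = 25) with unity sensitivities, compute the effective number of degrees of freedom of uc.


uc = sqrt(u1^2 + u2^2) = sqrt(1.127^2 + 0.978^2) = 1.492184
v_eff = uc^4 / (u1^4/v1 + u2^4/v2)
= 1.492184^4 / (1.127^4/26 + 0.978^4/25)
= 4.9578059 / 0.098641684
v_eff = 50.2608

50.2608


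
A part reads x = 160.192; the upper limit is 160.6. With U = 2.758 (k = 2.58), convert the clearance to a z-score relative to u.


u = U / k = 2.758 / 2.58 = 1.0689922
margin = |USL - x| = |160.6 - 160.192| = 0.408
z = margin / u = 0.408 / 1.0689922
z = 0.3817

0.3817


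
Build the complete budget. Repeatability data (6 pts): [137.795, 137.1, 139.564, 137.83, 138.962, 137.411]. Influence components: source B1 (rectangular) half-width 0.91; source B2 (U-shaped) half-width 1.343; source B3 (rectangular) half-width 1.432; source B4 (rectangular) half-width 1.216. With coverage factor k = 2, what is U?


mean = (137.795 + 137.1 + 139.564 + 137.83 + 138.962 + 137.411) / 6 = 138.1103333
s = sqrt(sum((x - mean)^2)/(n-1)) = 0.95145629
u_A = s / sqrt(n) = 0.95145629 / sqrt(6) = 0.3884304
u_B1 = 0.91 / sqrt(3) = 0.52538874
u_B2 = 1.343 / sqrt(2) = 0.94964441
u_B3 = 1.432 / sqrt(3) = 0.82676559
u_B4 = 1.216 / sqrt(3) = 0.70205793
uc = sqrt(0.3884304^2 + 0.52538874^2 + 0.94964441^2 + 0.82676559^2 + 0.70205793^2) = 1.5827706
U = k * uc = 2 * 1.5827706
U = 3.1655

3.1655


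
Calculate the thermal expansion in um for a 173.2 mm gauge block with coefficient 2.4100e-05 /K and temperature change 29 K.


dL = L * alpha * dT
= 173.2 * 2.4100e-05 * 29
= 0.1210495 mm
dL_um = 0.1210495 * 1000 = 121.0495 um

121.0495


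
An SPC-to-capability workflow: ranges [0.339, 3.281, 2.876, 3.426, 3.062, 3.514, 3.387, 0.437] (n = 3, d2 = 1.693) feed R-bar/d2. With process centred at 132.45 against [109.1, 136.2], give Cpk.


R_bar = (0.339 + 3.281 + 2.876 + 3.426 + 3.062 + 3.514 + 3.387 + 0.437) / 8 = 2.54025
sigma = R_bar / d2 = 2.54025 / 1.693 = 1.500443
Cp = (USL - LSL)/(6*sigma) = (136.2 - 109.1)/(6*1.500443) = 3.0102
Cpu = (136.2 - 132.45)/(3*1.500443) = 0.8331
Cpl = (132.45 - 109.1)/(3*1.500443) = 5.1874
Cpk = min(Cpu, Cpl) = 0.8331

0.8331


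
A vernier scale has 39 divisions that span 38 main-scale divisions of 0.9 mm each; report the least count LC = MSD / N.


LC = MSD / n_div
= 0.9 / 39
= 0.0231

0.0231


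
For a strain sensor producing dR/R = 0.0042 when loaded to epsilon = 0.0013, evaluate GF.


GF = (dR/R) / epsilon
= 0.0042 / 0.0013
= 3.2308

3.2308


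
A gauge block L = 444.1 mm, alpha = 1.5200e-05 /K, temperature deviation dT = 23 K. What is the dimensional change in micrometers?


dL = L * alpha * dT
= 444.1 * 1.5200e-05 * 23
= 0.1552574 mm
dL_um = 0.1552574 * 1000 = 155.2574 um

155.2574


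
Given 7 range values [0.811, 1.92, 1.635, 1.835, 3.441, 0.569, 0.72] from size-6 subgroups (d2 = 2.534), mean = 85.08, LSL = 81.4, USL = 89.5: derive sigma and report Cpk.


R_bar = (0.811 + 1.92 + 1.635 + 1.835 + 3.441 + 0.569 + 0.72) / 7 = 1.5615714
sigma = R_bar / d2 = 1.5615714 / 2.534 = 0.61624759
Cp = (USL - LSL)/(6*sigma) = (89.5 - 81.4)/(6*0.61624759) = 2.1907
Cpu = (89.5 - 85.08)/(3*0.61624759) = 2.3908
Cpl = (85.08 - 81.4)/(3*0.61624759) = 1.9905
Cpk = min(Cpu, Cpl) = 1.9905

1.9905


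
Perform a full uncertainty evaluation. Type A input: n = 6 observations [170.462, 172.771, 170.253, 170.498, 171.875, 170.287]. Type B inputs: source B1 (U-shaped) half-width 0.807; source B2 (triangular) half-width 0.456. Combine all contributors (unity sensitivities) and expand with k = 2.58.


mean = (170.462 + 172.771 + 170.253 + 170.498 + 171.875 + 170.287) / 6 = 171.0243333
s = sqrt(sum((x - mean)^2)/(n-1)) = 1.0494131
u_A = s / sqrt(n) = 1.0494131 / sqrt(6) = 0.4284211
u_B1 = 0.807 / sqrt(2) = 0.57063517
u_B2 = 0.456 / sqrt(6) = 0.18616122
uc = sqrt(0.4284211^2 + 0.57063517^2 + 0.18616122^2) = 0.73744501
U = k * uc = 2.58 * 0.73744501
U = 1.9026

1.9026


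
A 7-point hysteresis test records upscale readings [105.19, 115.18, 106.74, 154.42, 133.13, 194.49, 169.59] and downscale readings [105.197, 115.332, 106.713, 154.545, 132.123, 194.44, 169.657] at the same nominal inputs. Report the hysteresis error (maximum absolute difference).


|105.19 - 105.197| = 0.0070
|115.18 - 115.332| = 0.1520
|106.74 - 106.713| = 0.0270
|154.42 - 154.545| = 0.1250
|133.13 - 132.123| = 1.0070
|194.49 - 194.44| = 0.0500
|169.59 - 169.657| = 0.0670
hysteresis = max(diffs) = 1.0070

1.0070


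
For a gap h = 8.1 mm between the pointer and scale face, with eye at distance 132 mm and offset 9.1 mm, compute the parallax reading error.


error = h * offset / d
= 8.1 * 9.1 / 132
= 0.5584

0.5584


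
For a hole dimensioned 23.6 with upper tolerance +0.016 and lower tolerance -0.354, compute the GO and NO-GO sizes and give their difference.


GO = nominal - lower_tol (smallest hole = maximum material condition)
GO = 23.6 - 0.354 = 23.246
NO-GO = nominal + upper_tol (largest hole = least material condition)
NO-GO = 23.6 + 0.016 = 23.616
spread = NO-GO - GO = 23.616 - 23.246 = 0.3700

0.3700


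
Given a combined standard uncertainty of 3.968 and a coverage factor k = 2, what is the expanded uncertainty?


U = k * uc
U = 2 * 3.968
U = 7.9360

7.9360


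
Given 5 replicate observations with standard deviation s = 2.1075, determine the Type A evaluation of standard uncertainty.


u_A = s / sqrt(n)
u_A = 2.1075 / sqrt(5)
u_A = 2.1075 / 2.236068
u_A = 0.9425

0.9425


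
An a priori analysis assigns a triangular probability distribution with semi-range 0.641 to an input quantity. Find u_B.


u_B = half_width / sqrt(6)
u_B = 0.641 / 2.4494897
u_B = 0.2617

0.2617


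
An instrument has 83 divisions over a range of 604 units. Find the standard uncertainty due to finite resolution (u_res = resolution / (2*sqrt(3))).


resolution = range / divisions
resolution = 604 / 83 = 7.2771084
u_res = resolution / (2*sqrt(3))
u_res = 7.2771084 / 3.4641016
u_res = 2.1007

2.1007


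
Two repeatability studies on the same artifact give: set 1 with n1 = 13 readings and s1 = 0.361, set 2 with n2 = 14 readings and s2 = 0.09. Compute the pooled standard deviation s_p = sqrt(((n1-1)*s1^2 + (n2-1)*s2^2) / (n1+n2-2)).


s_p = sqrt(((n1-1)*s1^2 + (n2-1)*s2^2) / (n1+n2-2))
numerator = (13-1)*0.361^2 + (14-1)*0.09^2 = 1.563852 + 0.1053 = 1.669152
denominator = 13 + 14 - 2 = 25
s_p^2 = 1.669152 / 25 = 0.06676608
s_p = sqrt(0.06676608) = 0.2584

0.2584


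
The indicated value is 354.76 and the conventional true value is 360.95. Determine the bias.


Systematic error = measured - true
= 354.76 - 360.95
= -6.1900

-6.1900


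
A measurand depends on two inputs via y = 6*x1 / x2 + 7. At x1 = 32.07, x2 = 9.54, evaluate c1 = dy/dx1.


y = 6*x1 / x2 + 7
dy/dx1 = 6/x2
Evaluate at x2 = 9.54: c1 = 6 / 9.54
c1 = 0.6289

0.6289


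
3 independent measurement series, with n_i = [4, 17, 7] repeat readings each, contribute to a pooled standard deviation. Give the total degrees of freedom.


nu = sum_i (n_i - 1)
nu = ((4 - 1) + (17 - 1) + (7 - 1))
nu = 3 + 16 + 6
nu = 25

25


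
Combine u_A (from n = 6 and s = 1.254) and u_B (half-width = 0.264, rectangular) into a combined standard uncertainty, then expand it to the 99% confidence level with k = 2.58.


u_A = s / sqrt(n) = 1.254 / sqrt(6) = 0.51194336
u_B = half_width / sqrt(3) = 0.264 / sqrt(3) = 0.15242047
uc = sqrt(u_A^2 + u_B^2) = sqrt(0.51194336^2 + 0.15242047^2) = 0.53415167
U = k * uc = 2.58 * 0.53415167
U = 1.3781

1.3781


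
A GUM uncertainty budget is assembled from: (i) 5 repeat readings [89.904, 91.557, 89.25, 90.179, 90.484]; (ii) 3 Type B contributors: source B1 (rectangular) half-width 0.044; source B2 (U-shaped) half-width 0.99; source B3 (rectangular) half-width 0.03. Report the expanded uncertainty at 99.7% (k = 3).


mean = (89.904 + 91.557 + 89.25 + 90.179 + 90.484) / 5 = 90.2748
s = sqrt(sum((x - mean)^2)/(n-1)) = 0.84921829
u_A = s / sqrt(n) = 0.84921829 / sqrt(5) = 0.37978196
u_B1 = 0.044 / sqrt(3) = 0.025403412
u_B2 = 0.99 / sqrt(2) = 0.70003571
u_B3 = 0.03 / sqrt(3) = 0.017320508
uc = sqrt(0.37978196^2 + 0.025403412^2 + 0.70003571^2 + 0.017320508^2) = 0.79701296
U = k * uc = 3 * 0.79701296
U = 2.3910

2.3910


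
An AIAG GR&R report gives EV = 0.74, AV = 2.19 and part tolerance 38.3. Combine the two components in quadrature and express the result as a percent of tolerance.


GRR = sqrt(EV^2 + AV^2) = sqrt(0.74^2 + 2.19^2) = 2.3116444
%GRR = GRR / tol * 100 = 2.3116444 / 38.3 * 100
%GRR = 6.0356

6.0356


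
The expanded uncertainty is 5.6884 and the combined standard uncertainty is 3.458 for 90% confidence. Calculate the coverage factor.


k = U / uc
k = 5.6884 / 3.458
k = 1.645

1.645


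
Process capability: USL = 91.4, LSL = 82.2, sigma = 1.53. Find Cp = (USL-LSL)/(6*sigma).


Cp = (USL - LSL) / (6 * sigma)
= (91.4 - 82.2) / (6 * 1.53)
= 9.2000 / 9.1800
= 1.0022

1.0022


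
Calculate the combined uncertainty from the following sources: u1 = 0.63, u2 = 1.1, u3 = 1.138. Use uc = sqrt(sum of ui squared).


uc = sqrt(0.63^2 + 1.1^2 + 1.138^2)
uc = sqrt(2.901944)
uc = 1.7035

1.7035


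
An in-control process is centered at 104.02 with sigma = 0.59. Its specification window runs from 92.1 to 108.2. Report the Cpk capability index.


Cpu = (USL - mean) / (3*sigma) = (108.2 - 104.02) / (3*0.59) = 2.3616
Cpl = (mean - LSL) / (3*sigma) = (104.02 - 92.1) / (3*0.59) = 6.7345
Cpk = min(Cpu, Cpl) = 2.3616

2.3616


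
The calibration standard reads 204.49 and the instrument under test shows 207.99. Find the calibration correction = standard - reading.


Correction = standard - reading
= 204.49 - 207.99
= -3.5000

-3.5000


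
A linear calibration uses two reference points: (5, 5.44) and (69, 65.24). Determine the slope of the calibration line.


slope = (y2 - y1) / (x2 - x1)
= (65.24 - 5.44) / (69 - 5)
= 59.8000 / 64
= 0.9344

0.9344


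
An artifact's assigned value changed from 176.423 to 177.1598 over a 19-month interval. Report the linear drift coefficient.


rate = (v2 - v1) / months
= (177.1598 - 176.423) / 19
= 0.7368 / 19
= 0.0388

0.0388


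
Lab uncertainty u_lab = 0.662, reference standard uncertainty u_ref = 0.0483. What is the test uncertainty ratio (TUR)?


TUR = u_lab / u_ref
= 0.662 / 0.0483
= 13.7060

13.7060


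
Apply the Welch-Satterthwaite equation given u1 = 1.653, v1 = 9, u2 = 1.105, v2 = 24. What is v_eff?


uc = sqrt(u1^2 + u2^2) = sqrt(1.653^2 + 1.105^2) = 1.9883244
v_eff = uc^4 / (u1^4/v1 + u2^4/v2)
= 1.9883244^4 / (1.653^4/9 + 1.105^4/24)
= 15.62964 / 0.89168302
v_eff = 17.5282

17.5282


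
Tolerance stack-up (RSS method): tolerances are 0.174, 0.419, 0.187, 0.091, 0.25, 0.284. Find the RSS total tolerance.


RSS = sqrt(0.174^2 + 0.419^2 + 0.187^2 + 0.091^2 + 0.25^2 + 0.284^2)
= sqrt(0.392243)
= 0.6263

0.6263


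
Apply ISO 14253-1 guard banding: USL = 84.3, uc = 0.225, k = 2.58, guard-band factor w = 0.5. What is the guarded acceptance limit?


U = k * uc = 2.58 * 0.225 = 0.5805
guard band g = w * U = 0.5 * 0.5805 = 0.29025
AL = USL - g = 84.3 - 0.29025
AL = 84.0097

84.0097


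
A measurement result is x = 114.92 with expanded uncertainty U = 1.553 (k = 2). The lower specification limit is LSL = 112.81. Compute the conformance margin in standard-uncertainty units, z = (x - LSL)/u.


u = U / k = 1.553 / 2 = 0.7765
margin = |LSL - x| = |112.81 - 114.92| = 2.11
z = margin / u = 2.11 / 0.7765
z = 2.7173

2.7173


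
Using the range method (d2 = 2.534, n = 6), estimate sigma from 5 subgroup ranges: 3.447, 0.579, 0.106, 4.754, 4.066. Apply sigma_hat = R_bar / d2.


R_bar = (3.447 + 0.579 + 0.106 + 4.754 + 4.066) / 5
R_bar = 12.952 / 5 = 2.5904
sigma_hat = R_bar / d2 = 2.5904 / 2.534 = 1.0223

1.0223


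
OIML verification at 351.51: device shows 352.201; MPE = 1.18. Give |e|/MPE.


e = indication - reference = 352.201 - 351.51 = 0.6910
|e| = 0.6910
ratio = |e| / MPE = 0.6910 / 1.18
ratio = 0.5856

0.5856


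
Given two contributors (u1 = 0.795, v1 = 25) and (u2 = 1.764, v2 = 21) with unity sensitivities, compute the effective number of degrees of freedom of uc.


uc = sqrt(u1^2 + u2^2) = sqrt(0.795^2 + 1.764^2) = 1.9348698
v_eff = uc^4 / (u1^4/v1 + u2^4/v2)
= 1.9348698^4 / (0.795^4/25 + 1.764^4/21)
= 14.015448 / 0.47705689
v_eff = 29.3790

29.3790


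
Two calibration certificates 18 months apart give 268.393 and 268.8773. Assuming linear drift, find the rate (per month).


rate = (v2 - v1) / months
= (268.8773 - 268.393) / 18
= 0.4843 / 18
= 0.0269

0.0269


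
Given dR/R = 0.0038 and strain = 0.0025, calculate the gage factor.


GF = (dR/R) / epsilon
= 0.0038 / 0.0025
= 1.5200

1.5200


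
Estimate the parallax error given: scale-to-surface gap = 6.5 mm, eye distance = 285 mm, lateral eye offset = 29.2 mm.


error = h * offset / d
= 6.5 * 29.2 / 285
= 0.6660

0.6660


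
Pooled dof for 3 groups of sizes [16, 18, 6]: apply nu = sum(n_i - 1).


nu = sum_i (n_i - 1)
nu = ((16 - 1) + (18 - 1) + (6 - 1))
nu = 15 + 17 + 5
nu = 37

37


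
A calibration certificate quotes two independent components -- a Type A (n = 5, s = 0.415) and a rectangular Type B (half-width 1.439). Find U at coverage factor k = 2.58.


u_A = s / sqrt(n) = 0.415 / sqrt(5) = 0.18559364
u_B = half_width / sqrt(3) = 1.439 / sqrt(3) = 0.83080704
uc = sqrt(u_A^2 + u_B^2) = sqrt(0.18559364^2 + 0.83080704^2) = 0.85128452
U = k * uc = 2.58 * 0.85128452
U = 2.1963

2.1963


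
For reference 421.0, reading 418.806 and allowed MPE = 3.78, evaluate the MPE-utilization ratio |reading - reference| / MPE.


e = indication - reference = 418.806 - 421.0 = -2.1940
|e| = 2.1940
ratio = |e| / MPE = 2.1940 / 3.78
ratio = 0.5804

0.5804


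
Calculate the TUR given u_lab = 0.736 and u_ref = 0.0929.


TUR = u_lab / u_ref
= 0.736 / 0.0929
= 7.9225

7.9225


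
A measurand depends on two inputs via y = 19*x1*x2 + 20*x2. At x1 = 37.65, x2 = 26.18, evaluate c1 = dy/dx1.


y = 19*x1*x2 + 20*x2
dy/dx1 = 19*x2
Evaluate at x2 = 26.18: c1 = 19 * 26.18
c1 = 497.4200

497.4200


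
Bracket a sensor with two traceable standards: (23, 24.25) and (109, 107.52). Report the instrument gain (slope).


slope = (y2 - y1) / (x2 - x1)
= (107.52 - 24.25) / (109 - 23)
= 83.2700 / 86
= 0.9683

0.9683


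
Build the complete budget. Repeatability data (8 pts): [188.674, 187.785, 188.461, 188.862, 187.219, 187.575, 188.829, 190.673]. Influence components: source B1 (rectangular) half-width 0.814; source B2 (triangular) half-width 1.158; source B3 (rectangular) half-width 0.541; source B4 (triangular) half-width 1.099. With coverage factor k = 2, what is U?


mean = (188.674 + 187.785 + 188.461 + 188.862 + 187.219 + 187.575 + 188.829 + 190.673) / 8 = 188.50975
s = sqrt(sum((x - mean)^2)/(n-1)) = 1.0690491
u_A = s / sqrt(n) = 1.0690491 / sqrt(8) = 0.37796593
u_B1 = 0.814 / sqrt(3) = 0.46996312
u_B2 = 1.158 / sqrt(6) = 0.47275152
u_B3 = 0.541 / sqrt(3) = 0.3123465
u_B4 = 1.099 / sqrt(6) = 0.44866487
uc = sqrt(0.37796593^2 + 0.46996312^2 + 0.47275152^2 + 0.3123465^2 + 0.44866487^2) = 0.9413172
U = k * uc = 2 * 0.9413172
U = 1.8826

1.8826


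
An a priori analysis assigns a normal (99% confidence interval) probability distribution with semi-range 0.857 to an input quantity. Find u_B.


u_B = half_width / 2.576
u_B = 0.857 / 2.576
u_B = 0.3327

0.3327


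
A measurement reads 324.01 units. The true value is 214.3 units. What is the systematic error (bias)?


Systematic error = measured - true
= 324.01 - 214.3
= 109.7100

109.7100


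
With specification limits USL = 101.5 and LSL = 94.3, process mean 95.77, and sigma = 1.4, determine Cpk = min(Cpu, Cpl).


Cpu = (USL - mean) / (3*sigma) = (101.5 - 95.77) / (3*1.4) = 1.3643
Cpl = (mean - LSL) / (3*sigma) = (95.77 - 94.3) / (3*1.4) = 0.3500
Cpk = min(Cpu, Cpl) = 0.3500

0.3500


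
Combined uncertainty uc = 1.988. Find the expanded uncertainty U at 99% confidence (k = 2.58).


U = k * uc
U = 2.58 * 1.988
U = 5.1290

5.1290


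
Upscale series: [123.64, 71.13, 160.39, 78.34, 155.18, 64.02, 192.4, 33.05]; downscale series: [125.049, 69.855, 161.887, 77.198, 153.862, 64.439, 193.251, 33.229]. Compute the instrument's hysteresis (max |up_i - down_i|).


|123.64 - 125.049| = 1.4090
|71.13 - 69.855| = 1.2750
|160.39 - 161.887| = 1.4970
|78.34 - 77.198| = 1.1420
|155.18 - 153.862| = 1.3180
|64.02 - 64.439| = 0.4190
|192.4 - 193.251| = 0.8510
|33.05 - 33.229| = 0.1790
hysteresis = max(diffs) = 1.4970

1.4970


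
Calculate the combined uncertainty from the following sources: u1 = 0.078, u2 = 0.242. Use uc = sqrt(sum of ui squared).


uc = sqrt(0.078^2 + 0.242^2)
uc = sqrt(0.064648)
uc = 0.2543

0.2543


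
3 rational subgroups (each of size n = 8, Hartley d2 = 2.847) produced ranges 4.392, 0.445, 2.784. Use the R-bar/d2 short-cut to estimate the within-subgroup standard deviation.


R_bar = (4.392 + 0.445 + 2.784) / 3
R_bar = 7.621 / 3 = 2.5403333
sigma_hat = R_bar / d2 = 2.5403333 / 2.847 = 0.8923

0.8923


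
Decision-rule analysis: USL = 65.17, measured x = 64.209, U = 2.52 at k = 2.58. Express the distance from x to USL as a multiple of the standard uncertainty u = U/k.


u = U / k = 2.52 / 2.58 = 0.97674419
margin = |USL - x| = |65.17 - 64.209| = 0.961
z = margin / u = 0.961 / 0.97674419
z = 0.9839

0.9839


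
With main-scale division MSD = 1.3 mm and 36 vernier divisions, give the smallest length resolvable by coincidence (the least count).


LC = MSD / n_div
= 1.3 / 36
= 0.0361

0.0361


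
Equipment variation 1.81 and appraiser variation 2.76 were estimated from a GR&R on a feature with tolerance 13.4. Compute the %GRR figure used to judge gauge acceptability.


GRR = sqrt(EV^2 + AV^2) = sqrt(1.81^2 + 2.76^2) = 3.3005606
%GRR = GRR / tol * 100 = 3.3005606 / 13.4 * 100
%GRR = 24.6310

24.6310


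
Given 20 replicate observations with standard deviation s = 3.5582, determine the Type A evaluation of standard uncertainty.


u_A = s / sqrt(n)
u_A = 3.5582 / sqrt(20)
u_A = 3.5582 / 4.472136
u_A = 0.7956

0.7956


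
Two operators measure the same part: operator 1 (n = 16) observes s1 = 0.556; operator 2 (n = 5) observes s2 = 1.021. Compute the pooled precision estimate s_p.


s_p = sqrt(((n1-1)*s1^2 + (n2-1)*s2^2) / (n1+n2-2))
numerator = (16-1)*0.556^2 + (5-1)*1.021^2 = 4.63704 + 4.169764 = 8.806804
denominator = 16 + 5 - 2 = 19
s_p^2 = 8.806804 / 19 = 0.463516
s_p = sqrt(0.463516) = 0.6808

0.6808


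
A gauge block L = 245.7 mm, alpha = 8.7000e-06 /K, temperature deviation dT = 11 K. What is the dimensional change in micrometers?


dL = L * alpha * dT
= 245.7 * 8.7000e-06 * 11
= 0.0235135 mm
dL_um = 0.0235135 * 1000 = 23.5135 um

23.5135


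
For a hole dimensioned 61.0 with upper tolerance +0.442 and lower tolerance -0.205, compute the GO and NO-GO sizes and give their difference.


GO = nominal - lower_tol (smallest hole = maximum material condition)
GO = 61.0 - 0.205 = 60.795
NO-GO = nominal + upper_tol (largest hole = least material condition)
NO-GO = 61.0 + 0.442 = 61.442
spread = NO-GO - GO = 61.442 - 60.795 = 0.6470

0.6470


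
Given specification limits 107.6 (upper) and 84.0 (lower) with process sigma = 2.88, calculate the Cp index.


Cp = (USL - LSL) / (6 * sigma)
= (107.6 - 84.0) / (6 * 2.88)
= 23.6000 / 17.2800
= 1.3657

1.3657


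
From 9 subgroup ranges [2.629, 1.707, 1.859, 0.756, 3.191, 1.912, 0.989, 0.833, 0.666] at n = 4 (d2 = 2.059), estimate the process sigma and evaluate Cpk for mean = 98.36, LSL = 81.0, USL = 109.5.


R_bar = (2.629 + 1.707 + 1.859 + 0.756 + 3.191 + 1.912 + 0.989 + 0.833 + 0.666) / 9 = 1.6157778
sigma = R_bar / d2 = 1.6157778 / 2.059 = 0.7847391
Cp = (USL - LSL)/(6*sigma) = (109.5 - 81.0)/(6*0.7847391) = 6.0530
Cpu = (109.5 - 98.36)/(3*0.7847391) = 4.7319
Cpl = (98.36 - 81.0)/(3*0.7847391) = 7.3740
Cpk = min(Cpu, Cpl) = 4.7319

4.7319


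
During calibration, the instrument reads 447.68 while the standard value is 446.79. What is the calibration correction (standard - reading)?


Correction = standard - reading
= 446.79 - 447.68
= -0.8900

-0.8900


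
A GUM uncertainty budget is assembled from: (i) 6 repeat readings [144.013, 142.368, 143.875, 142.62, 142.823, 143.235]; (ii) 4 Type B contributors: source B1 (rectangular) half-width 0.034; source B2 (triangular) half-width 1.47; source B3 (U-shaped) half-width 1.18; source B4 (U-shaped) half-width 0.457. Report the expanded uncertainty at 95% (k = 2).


mean = (144.013 + 142.368 + 143.875 + 142.62 + 142.823 + 143.235) / 6 = 143.1556667
s = sqrt(sum((x - mean)^2)/(n-1)) = 0.67480061
u_A = s / sqrt(n) = 0.67480061 / sqrt(6) = 0.2754862
u_B1 = 0.034 / sqrt(3) = 0.019629909
u_B2 = 1.47 / sqrt(6) = 0.60012499
u_B3 = 1.18 / sqrt(2) = 0.834386
u_B4 = 0.457 / sqrt(2) = 0.3231478
uc = sqrt(0.2754862^2 + 0.019629909^2 + 0.60012499^2 + 0.834386^2 + 0.3231478^2) = 1.1122286
U = k * uc = 2 * 1.1122286
U = 2.2245

2.2245


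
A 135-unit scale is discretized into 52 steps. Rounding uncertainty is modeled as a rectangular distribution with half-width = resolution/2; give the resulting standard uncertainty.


resolution = range / divisions
resolution = 135 / 52 = 2.5961538
u_res = resolution / (2*sqrt(3))
u_res = 2.5961538 / 3.4641016
u_res = 0.7494

0.7494


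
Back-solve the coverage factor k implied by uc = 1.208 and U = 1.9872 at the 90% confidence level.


k = U / uc
k = 1.9872 / 1.208
k = 1.645

1.645


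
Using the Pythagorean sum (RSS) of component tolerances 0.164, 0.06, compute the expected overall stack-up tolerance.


RSS = sqrt(0.164^2 + 0.06^2)
= sqrt(0.030496)
= 0.1746

0.1746


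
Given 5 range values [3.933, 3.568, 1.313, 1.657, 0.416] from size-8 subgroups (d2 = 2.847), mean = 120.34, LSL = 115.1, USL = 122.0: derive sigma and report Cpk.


R_bar = (3.933 + 3.568 + 1.313 + 1.657 + 0.416) / 5 = 2.1774
sigma = R_bar / d2 = 2.1774 / 2.847 = 0.76480506
Cp = (USL - LSL)/(6*sigma) = (122.0 - 115.1)/(6*0.76480506) = 1.5037
Cpu = (122.0 - 120.34)/(3*0.76480506) = 0.7235
Cpl = (120.34 - 115.1)/(3*0.76480506) = 2.2838
Cpk = min(Cpu, Cpl) = 0.7235

0.7235


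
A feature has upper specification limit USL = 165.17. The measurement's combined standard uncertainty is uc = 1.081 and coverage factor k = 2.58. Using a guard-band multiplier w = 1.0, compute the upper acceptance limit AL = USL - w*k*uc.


U = k * uc = 2.58 * 1.081 = 2.78898
guard band g = w * U = 1.0 * 2.78898 = 2.78898
AL = USL - g = 165.17 - 2.78898
AL = 162.3810

162.3810


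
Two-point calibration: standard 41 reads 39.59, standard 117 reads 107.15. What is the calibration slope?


slope = (y2 - y1) / (x2 - x1)
= (107.15 - 39.59) / (117 - 41)
= 67.5600 / 76
= 0.8889

0.8889


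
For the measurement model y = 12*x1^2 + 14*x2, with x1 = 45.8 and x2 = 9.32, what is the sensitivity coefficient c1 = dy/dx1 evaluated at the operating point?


y = 12*x1^2 + 14*x2
dy/dx1 = 2*12*x1
Evaluate at x1 = 45.8: c1 = 24 * 45.8
c1 = 1099.2000

1099.2000


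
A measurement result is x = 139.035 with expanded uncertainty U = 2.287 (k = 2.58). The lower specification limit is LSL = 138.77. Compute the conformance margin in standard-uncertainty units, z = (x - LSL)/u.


u = U / k = 2.287 / 2.58 = 0.88643411
margin = |LSL - x| = |138.77 - 139.035| = 0.265
z = margin / u = 0.265 / 0.88643411
z = 0.2990

0.2990


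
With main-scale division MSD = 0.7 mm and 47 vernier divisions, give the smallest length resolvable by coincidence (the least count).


LC = MSD / n_div
= 0.7 / 47
= 0.0149

0.0149


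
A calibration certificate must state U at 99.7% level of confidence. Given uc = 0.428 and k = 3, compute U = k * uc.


U = k * uc
U = 3 * 0.428
U = 1.2840

1.2840


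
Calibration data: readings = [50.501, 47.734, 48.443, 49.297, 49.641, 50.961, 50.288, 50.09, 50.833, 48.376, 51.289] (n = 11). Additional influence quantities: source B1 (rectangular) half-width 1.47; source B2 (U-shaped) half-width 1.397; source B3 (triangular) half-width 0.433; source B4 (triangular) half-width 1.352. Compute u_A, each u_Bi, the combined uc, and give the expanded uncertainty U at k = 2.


mean = (50.501 + 47.734 + 48.443 + 49.297 + 49.641 + 50.961 + 50.288 + 50.09 + 50.833 + 48.376 + 51.289) / 11 = 49.76845455
s = sqrt(sum((x - mean)^2)/(n-1)) = 1.17689
u_A = s / sqrt(n) = 1.17689 / sqrt(11) = 0.35484569
u_B1 = 1.47 / sqrt(3) = 0.8487049
u_B2 = 1.397 / sqrt(2) = 0.98782817
u_B3 = 0.433 / sqrt(6) = 0.17677151
u_B4 = 1.352 / sqrt(6) = 0.55195169
uc = sqrt(0.35484569^2 + 0.8487049^2 + 0.98782817^2 + 0.17677151^2 + 0.55195169^2) = 1.4689856
U = k * uc = 2 * 1.4689856
U = 2.9380

2.9380


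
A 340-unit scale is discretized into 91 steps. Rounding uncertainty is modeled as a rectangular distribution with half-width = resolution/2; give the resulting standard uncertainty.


resolution = range / divisions
resolution = 340 / 91 = 3.7362637
u_res = resolution / (2*sqrt(3))
u_res = 3.7362637 / 3.4641016
u_res = 1.0786

1.0786


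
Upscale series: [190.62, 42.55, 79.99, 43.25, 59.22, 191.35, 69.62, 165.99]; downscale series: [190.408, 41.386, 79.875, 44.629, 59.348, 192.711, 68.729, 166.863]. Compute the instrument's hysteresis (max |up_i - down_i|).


|190.62 - 190.408| = 0.2120
|42.55 - 41.386| = 1.1640
|79.99 - 79.875| = 0.1150
|43.25 - 44.629| = 1.3790
|59.22 - 59.348| = 0.1280
|191.35 - 192.711| = 1.3610
|69.62 - 68.729| = 0.8910
|165.99 - 166.863| = 0.8730
hysteresis = max(diffs) = 1.3790

1.3790


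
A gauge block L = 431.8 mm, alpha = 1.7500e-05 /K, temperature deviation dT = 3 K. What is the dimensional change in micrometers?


dL = L * alpha * dT
= 431.8 * 1.7500e-05 * 3
= 0.0226695 mm
dL_um = 0.0226695 * 1000 = 22.6695 um

22.6695


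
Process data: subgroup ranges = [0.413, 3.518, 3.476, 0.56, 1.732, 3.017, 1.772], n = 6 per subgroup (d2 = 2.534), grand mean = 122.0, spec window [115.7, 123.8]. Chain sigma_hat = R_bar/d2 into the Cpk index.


R_bar = (0.413 + 3.518 + 3.476 + 0.56 + 1.732 + 3.017 + 1.772) / 7 = 2.0697143
sigma = R_bar / d2 = 2.0697143 / 2.534 = 0.81677755
Cp = (USL - LSL)/(6*sigma) = (123.8 - 115.7)/(6*0.81677755) = 1.6528
Cpu = (123.8 - 122.0)/(3*0.81677755) = 0.7346
Cpl = (122.0 - 115.7)/(3*0.81677755) = 2.5711
Cpk = min(Cpu, Cpl) = 0.7346

0.7346


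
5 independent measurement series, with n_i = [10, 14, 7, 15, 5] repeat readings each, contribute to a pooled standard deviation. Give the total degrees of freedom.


nu = sum_i (n_i - 1)
nu = ((10 - 1) + (14 - 1) + (7 - 1) + (15 - 1) + (5 - 1))
nu = 9 + 13 + 6 + 14 + 4
nu = 46

46


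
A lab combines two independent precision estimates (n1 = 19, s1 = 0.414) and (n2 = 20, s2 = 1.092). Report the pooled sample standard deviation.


s_p = sqrt(((n1-1)*s1^2 + (n2-1)*s2^2) / (n1+n2-2))
numerator = (19-1)*0.414^2 + (20-1)*1.092^2 = 3.085128 + 22.656816 = 25.741944
denominator = 19 + 20 - 2 = 37
s_p^2 = 25.741944 / 37 = 0.69572822
s_p = sqrt(0.69572822) = 0.8341

0.8341


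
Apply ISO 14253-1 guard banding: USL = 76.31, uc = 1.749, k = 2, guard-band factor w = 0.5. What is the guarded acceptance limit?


U = k * uc = 2 * 1.749 = 3.498
guard band g = w * U = 0.5 * 3.498 = 1.749
AL = USL - g = 76.31 - 1.749
AL = 74.5610

74.5610


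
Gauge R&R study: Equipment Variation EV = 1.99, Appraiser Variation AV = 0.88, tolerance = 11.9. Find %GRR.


GRR = sqrt(EV^2 + AV^2) = sqrt(1.99^2 + 0.88^2) = 2.1758906
%GRR = GRR / tol * 100 = 2.1758906 / 11.9 * 100
%GRR = 18.2848

18.2848


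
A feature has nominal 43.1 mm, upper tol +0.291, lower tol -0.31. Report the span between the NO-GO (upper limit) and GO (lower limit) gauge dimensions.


GO = nominal - lower_tol (smallest hole = maximum material condition)
GO = 43.1 - 0.31 = 42.79
NO-GO = nominal + upper_tol (largest hole = least material condition)
NO-GO = 43.1 + 0.291 = 43.391
spread = NO-GO - GO = 43.391 - 42.79 = 0.6010

0.6010


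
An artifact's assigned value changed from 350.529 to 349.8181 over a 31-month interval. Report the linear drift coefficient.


rate = (v2 - v1) / months
= (349.8181 - 350.529) / 31
= -0.7109 / 31
= -0.0229

-0.0229


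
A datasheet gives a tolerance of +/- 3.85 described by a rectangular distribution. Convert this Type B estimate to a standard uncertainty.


u_B = half_width / sqrt(3)
u_B = 3.85 / 1.7320508
u_B = 2.2228

2.2228


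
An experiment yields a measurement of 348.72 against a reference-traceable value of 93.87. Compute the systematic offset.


Systematic error = measured - true
= 348.72 - 93.87
= 254.8500

254.8500


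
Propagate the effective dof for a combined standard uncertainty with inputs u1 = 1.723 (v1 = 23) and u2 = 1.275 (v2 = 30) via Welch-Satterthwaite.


uc = sqrt(u1^2 + u2^2) = sqrt(1.723^2 + 1.275^2) = 2.1434444
v_eff = uc^4 / (u1^4/v1 + u2^4/v2)
= 2.1434444^4 / (1.723^4/23 + 1.275^4/30)
= 21.108088 / 0.47127777
v_eff = 44.7891

44.7891


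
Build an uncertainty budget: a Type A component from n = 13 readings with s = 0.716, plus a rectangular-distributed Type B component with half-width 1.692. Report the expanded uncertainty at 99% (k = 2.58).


u_A = s / sqrt(n) = 0.716 / sqrt(13) = 0.19858267
u_B = half_width / sqrt(3) = 1.692 / sqrt(3) = 0.97687666
uc = sqrt(u_A^2 + u_B^2) = sqrt(0.19858267^2 + 0.97687666^2) = 0.9968566
U = k * uc = 2.58 * 0.9968566
U = 2.5719

2.5719


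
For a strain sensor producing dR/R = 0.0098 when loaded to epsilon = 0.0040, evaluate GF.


GF = (dR/R) / epsilon
= 0.0098 / 0.0040
= 2.4500

2.4500


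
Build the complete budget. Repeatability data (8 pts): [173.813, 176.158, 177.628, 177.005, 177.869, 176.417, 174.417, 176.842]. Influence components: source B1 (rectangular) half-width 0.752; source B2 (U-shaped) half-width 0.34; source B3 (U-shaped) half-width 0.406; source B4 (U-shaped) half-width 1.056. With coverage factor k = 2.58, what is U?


mean = (173.813 + 176.158 + 177.628 + 177.005 + 177.869 + 176.417 + 174.417 + 176.842) / 8 = 176.268625
s = sqrt(sum((x - mean)^2)/(n-1)) = 1.4527299
u_A = s / sqrt(n) = 1.4527299 / sqrt(8) = 0.51361758
u_B1 = 0.752 / sqrt(3) = 0.4341674
u_B2 = 0.34 / sqrt(2) = 0.24041631
u_B3 = 0.406 / sqrt(2) = 0.28708535
u_B4 = 1.056 / sqrt(2) = 0.74670476
uc = sqrt(0.51361758^2 + 0.4341674^2 + 0.24041631^2 + 0.28708535^2 + 0.74670476^2) = 1.0724227
U = k * uc = 2.58 * 1.0724227
U = 2.7669

2.7669


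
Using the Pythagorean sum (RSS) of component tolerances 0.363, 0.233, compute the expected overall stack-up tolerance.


RSS = sqrt(0.363^2 + 0.233^2)
= sqrt(0.186058)
= 0.4313

0.4313


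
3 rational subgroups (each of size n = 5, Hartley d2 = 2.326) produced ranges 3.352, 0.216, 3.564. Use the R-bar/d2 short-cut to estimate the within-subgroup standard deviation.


R_bar = (3.352 + 0.216 + 3.564) / 3
R_bar = 7.132 / 3 = 2.3773333
sigma_hat = R_bar / d2 = 2.3773333 / 2.326 = 1.0221

1.0221


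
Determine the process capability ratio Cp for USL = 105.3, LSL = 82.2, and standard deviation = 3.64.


Cp = (USL - LSL) / (6 * sigma)
= (105.3 - 82.2) / (6 * 3.64)
= 23.1000 / 21.8400
= 1.0577

1.0577


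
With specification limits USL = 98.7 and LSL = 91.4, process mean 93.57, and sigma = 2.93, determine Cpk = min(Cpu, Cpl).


Cpu = (USL - mean) / (3*sigma) = (98.7 - 93.57) / (3*2.93) = 0.5836
Cpl = (mean - LSL) / (3*sigma) = (93.57 - 91.4) / (3*2.93) = 0.2469
Cpk = min(Cpu, Cpl) = 0.2469

0.2469


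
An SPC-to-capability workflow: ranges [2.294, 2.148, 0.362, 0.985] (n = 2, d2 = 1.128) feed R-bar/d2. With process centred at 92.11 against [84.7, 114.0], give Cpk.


R_bar = (2.294 + 2.148 + 0.362 + 0.985) / 4 = 1.44725
sigma = R_bar / d2 = 1.44725 / 1.128 = 1.283023
Cp = (USL - LSL)/(6*sigma) = (114.0 - 84.7)/(6*1.283023) = 3.8061
Cpu = (114.0 - 92.11)/(3*1.283023) = 5.6871
Cpl = (92.11 - 84.7)/(3*1.283023) = 1.9251
Cpk = min(Cpu, Cpl) = 1.9251

1.9251


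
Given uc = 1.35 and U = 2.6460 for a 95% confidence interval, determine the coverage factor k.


k = U / uc
k = 2.6460 / 1.35
k = 1.96

1.96


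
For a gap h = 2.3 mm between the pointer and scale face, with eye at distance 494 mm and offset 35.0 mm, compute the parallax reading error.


error = h * offset / d
= 2.3 * 35.0 / 494
= 0.1630

0.1630
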